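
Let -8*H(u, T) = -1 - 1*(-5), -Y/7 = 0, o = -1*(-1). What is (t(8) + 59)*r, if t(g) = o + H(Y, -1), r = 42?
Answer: 2499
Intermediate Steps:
o = 1
Y = 0 (Y = -7*0 = 0)
H(u, T) = -1/2 (H(u, T) = -(-1 - 1*(-5))/8 = -(-1 + 5)/8 = -1/8*4 = -1/2)
t(g) = 1/2 (t(g) = 1 - 1/2 = 1/2)
(t(8) + 59)*r = (1/2 + 59)*42 = (119/2)*42 = 2499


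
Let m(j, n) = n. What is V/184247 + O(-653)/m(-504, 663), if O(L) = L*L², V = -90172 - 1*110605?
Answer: -51302803217170/122155761 ≈ -4.1998e+5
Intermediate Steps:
V = -200777 (V = -90172 - 110605 = -200777)
O(L) = L³
V/184247 + O(-653)/m(-504, 663) = -200777/184247 + (-653)³/663 = -200777*1/184247 - 278445077*1/663 = -200777/184247 - 278445077/663 = -51302803217170/122155761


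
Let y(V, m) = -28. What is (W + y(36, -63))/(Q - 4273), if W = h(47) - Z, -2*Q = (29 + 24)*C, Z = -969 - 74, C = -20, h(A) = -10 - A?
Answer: -958/3743 ≈ -0.25594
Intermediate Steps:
Z = -1043
Q = 530 (Q = -(29 + 24)*(-20)/2 = -53*(-20)/2 = -½*(-1060) = 530)
W = 986 (W = (-10 - 1*47) - 1*(-1043) = (-10 - 47) + 1043 = -57 + 1043 = 986)
(W + y(36, -63))/(Q - 4273) = (986 - 28)/(530 - 4273) = 958/(-3743) = 958*(-1/3743) = -958/3743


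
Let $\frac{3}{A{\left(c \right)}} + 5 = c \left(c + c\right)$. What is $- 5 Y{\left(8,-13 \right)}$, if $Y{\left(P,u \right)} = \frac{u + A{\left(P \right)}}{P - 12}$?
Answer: $- \frac{665}{41} \approx -16.22$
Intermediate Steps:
$A{\left(c \right)} = \frac{3}{-5 + 2 c^{2}}$ ($A{\left(c \right)} = \frac{3}{-5 + c \left(c + c\right)} = \frac{3}{-5 + c 2 c} = \frac{3}{-5 + 2 c^{2}}$)
$Y{\left(P,u \right)} = \frac{u + \frac{3}{-5 + 2 P^{2}}}{-12 + P}$ ($Y{\left(P,u \right)} = \frac{u + \frac{3}{-5 + 2 P^{2}}}{P - 12} = \frac{u + \frac{3}{-5 + 2 P^{2}}}{-12 + P}$)
$- 5 Y{\left(8,-13 \right)} = - 5 \frac{3 - 13 \left(-5 + 2 \cdot 8^{2}\right)}{\left(-12 + 8\right) \left(-5 + 2 \cdot 8^{2}\right)} = - 5 \frac{3 - 13 \left(-5 + 2 \cdot 64\right)}{\left(-4\right) \left(-5 + 2 \cdot 64\right)} = - 5 \left(- \frac{3 - 13 \left(-5 + 128\right)}{4 \left(-5 + 128\right)}\right) = - 5 \left(- \frac{3 - 1599}{4 \cdot 123}\right) = - 5 \left(\left(- \frac{1}{4}\right) \frac{1}{123} \left(3 - 1599\right)\right) = - 5 \left(\left(- \frac{1}{4}\right) \frac{1}{123} \left(-1596\right)\right) = \left(-5\right) \frac{133}{41} = - \frac{665}{41}$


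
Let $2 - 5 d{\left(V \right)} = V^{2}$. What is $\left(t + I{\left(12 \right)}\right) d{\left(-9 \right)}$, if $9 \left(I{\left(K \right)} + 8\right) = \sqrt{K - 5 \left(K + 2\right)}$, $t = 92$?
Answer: $- \frac{6636}{5} - \frac{79 i \sqrt{58}}{45} \approx -1327.2 - 13.37 i$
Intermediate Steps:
$I{\left(K \right)} = -8 + \frac{\sqrt{-10 - 4 K}}{9}$ ($I{\left(K \right)} = -8 + \frac{\sqrt{K - 5 \left(K + 2\right)}}{9} = -8 + \frac{\sqrt{K - 5 \left(2 + K\right)}}{9} = -8 + \frac{\sqrt{K - \left(10 + 5 K\right)}}{9} = -8 + \frac{\sqrt{-10 - 4 K}}{9}$)
$d{\left(V \right)} = \frac{2}{5} - \frac{V^{2}}{5}$
$\left(t + I{\left(12 \right)}\right) d{\left(-9 \right)} = \left(92 - \left(8 - \frac{\sqrt{-10 - 48}}{9}\right)\right) \left(\frac{2}{5} - \frac{\left(-9\right)^{2}}{5}\right) = \left(92 - \left(8 - \frac{\sqrt{-10 - 48}}{9}\right)\right) \left(\frac{2}{5} - \frac{81}{5}\right) = \left(92 - \left(8 - \frac{\sqrt{-58}}{9}\right)\right) \left(\frac{2}{5} - \frac{81}{5}\right) = \left(92 - \left(8 - \frac{i \sqrt{58}}{9}\right)\right) \left(- \frac{79}{5}\right) = \left(84 + \frac{i \sqrt{58}}{9}\right) \left(- \frac{79}{5}\right) = - \frac{6636}{5} - \frac{79 i \sqrt{58}}{45}$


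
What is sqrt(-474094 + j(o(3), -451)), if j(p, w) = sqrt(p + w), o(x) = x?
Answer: sqrt(-474094 + 8*I*sqrt(7)) ≈ 0.02 + 688.54*I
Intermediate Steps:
sqrt(-474094 + j(o(3), -451)) = sqrt(-474094 + sqrt(3 - 451)) = sqrt(-474094 + sqrt(-448)) = sqrt(-474094 + 8*I*sqrt(7))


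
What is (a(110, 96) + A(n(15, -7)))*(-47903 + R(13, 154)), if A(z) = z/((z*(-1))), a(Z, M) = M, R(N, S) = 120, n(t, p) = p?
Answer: -4539385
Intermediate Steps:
A(z) = -1 (A(z) = z/((-z)) = z*(-1/z) = -1)
(a(110, 96) + A(n(15, -7)))*(-47903 + R(13, 154)) = (96 - 1)*(-47903 + 120) = 95*(-47783) = -4539385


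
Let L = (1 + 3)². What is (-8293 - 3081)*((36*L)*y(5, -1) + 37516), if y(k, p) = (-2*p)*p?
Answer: -413604136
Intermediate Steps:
y(k, p) = -2*p²
L = 16 (L = 4² = 16)
(-8293 - 3081)*((36*L)*y(5, -1) + 37516) = (-8293 - 3081)*((36*16)*(-2*(-1)²) + 37516) = -11374*(576*(-2*1) + 37516) = -11374*(576*(-2) + 37516) = -11374*(-1152 + 37516) = -11374*36364 = -413604136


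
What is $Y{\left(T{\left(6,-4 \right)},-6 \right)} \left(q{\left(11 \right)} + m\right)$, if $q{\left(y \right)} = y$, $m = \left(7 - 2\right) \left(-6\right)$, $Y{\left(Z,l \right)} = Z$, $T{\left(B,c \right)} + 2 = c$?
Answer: $114$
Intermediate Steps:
$T{\left(B,c \right)} = -2 + c$
$m = -30$ ($m = 5 \left(-6\right) = -30$)
$Y{\left(T{\left(6,-4 \right)},-6 \right)} \left(q{\left(11 \right)} + m\right) = \left(-2 - 4\right) \left(11 - 30\right) = \left(-6\right) \left(-19\right) = 114$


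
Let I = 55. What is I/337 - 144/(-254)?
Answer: 31249/42799 ≈ 0.73013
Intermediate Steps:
I/337 - 144/(-254) = 55/337 - 144/(-254) = 55*(1/337) - 144*(-1/254) = 55/337 + 72/127 = 31249/42799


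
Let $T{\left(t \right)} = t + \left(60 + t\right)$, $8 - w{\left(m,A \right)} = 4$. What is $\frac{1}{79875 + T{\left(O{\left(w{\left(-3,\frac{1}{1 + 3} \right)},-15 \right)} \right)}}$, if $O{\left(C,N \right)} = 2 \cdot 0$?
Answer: $\frac{1}{79935} \approx 1.251 \cdot 10^{-5}$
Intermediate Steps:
$w{\left(m,A \right)} = 4$ ($w{\left(m,A \right)} = 8 - 4 = 4$)
$O{\left(C,N \right)} = 0$
$T{\left(t \right)} = 60 + 2 t$
$\frac{1}{79875 + T{\left(O{\left(w{\left(-3,\frac{1}{1 + 3} \right)},-15 \right)} \right)}} = \frac{1}{79875 + \left(60 + 2 \cdot 0\right)} = \frac{1}{79875 + \left(60 + 0\right)} = \frac{1}{79875 + 60} = \frac{1}{79935}$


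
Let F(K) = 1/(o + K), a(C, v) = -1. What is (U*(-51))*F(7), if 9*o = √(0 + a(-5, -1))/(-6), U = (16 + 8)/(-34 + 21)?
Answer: 1469664/109265 + 3888*I/109265 ≈ 13.45 + 0.035583*I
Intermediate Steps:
U = -24/13 (U = 24/(-13) = 24*(-1/13) = -24/13 ≈ -1.8462)
o = -I/54 (o = (√(0 - 1)/(-6))/9 = (√(-1)*(-⅙))/9 = (I*(-⅙))/9 = (-I/6)/9 = -I/54 ≈ -0.018519*I)
F(K) = 1/(K - I/54) (F(K) = 1/(-I/54 + K) = 1/(K - I/54))
(U*(-51))*F(7) = (-24/13*(-51))*(54/(-I + 54*7)) = 1224*(54/(-I + 378))/13 = 1224*(54/(378 - I))/13 = 1224*(54*((378 + I)/142885))/13 = 1224*(54*(378 + I)/142885)/13 = 3888*(378 + I)/109265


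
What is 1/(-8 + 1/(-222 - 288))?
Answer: -510/4081 ≈ -0.12497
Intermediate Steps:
1/(-8 + 1/(-222 - 288)) = 1/(-8 + 1/(-510)) = 1/(-8 - 1/510) = 1/(-4081/510) = -510/4081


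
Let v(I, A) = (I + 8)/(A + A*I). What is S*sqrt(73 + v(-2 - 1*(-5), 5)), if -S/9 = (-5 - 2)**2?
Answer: -441*sqrt(7355)/10 ≈ -3782.1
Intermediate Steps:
v(I, A) = (8 + I)/(A + A*I)
S = -441 (S = -9*(-5 - 2)**2 = -9*(-7)**2 = -9*49 = -441)
S*sqrt(73 + v(-2 - 1*(-5), 5)) = -441*sqrt(73 + (8 + (-2 - 1*(-5)))/(5*(1 + (-2 - 1*(-5))))) = -441*sqrt(73 + (8 + (-2 + 5))/(5*(1 + (-2 + 5)))) = -441*sqrt(73 + (8 + 3)/(5*(1 + 3))) = -441*sqrt(73 + (1/5)*11/4) = -441*sqrt(73 + (1/5)*(1/4)*11) = -441*sqrt(73 + 11/20) = -441*sqrt(7355)/10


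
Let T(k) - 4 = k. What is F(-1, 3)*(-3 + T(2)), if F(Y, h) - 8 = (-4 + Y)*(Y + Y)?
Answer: 54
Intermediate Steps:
T(k) = 4 + k
F(Y, h) = 8 + 2*Y*(-4 + Y) (F(Y, h) = 8 + (-4 + Y)*(Y + Y) = 8 + (-4 + Y)*(2*Y) = 8 + 2*Y*(-4 + Y))
F(-1, 3)*(-3 + T(2)) = (8 - 8*(-1) + 2*(-1)²)*(-3 + (4 + 2)) = (8 + 8 + 2*1)*(-3 + 6) = (8 + 8 + 2)*3 = 18*3 = 54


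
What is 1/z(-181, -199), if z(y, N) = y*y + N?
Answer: 1/32562 ≈ 3.0711e-5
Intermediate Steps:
z(y, N) = N + y² (z(y, N) = y² + N = N + y²)
1/z(-181, -199) = 1/(-199 + (-181)²) = 1/(-199 + 32761) = 1/32562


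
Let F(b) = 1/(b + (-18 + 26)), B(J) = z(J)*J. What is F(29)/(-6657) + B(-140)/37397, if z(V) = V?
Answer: 4827619003/9211217673 ≈ 0.52410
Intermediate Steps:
B(J) = J² (B(J) = J*J = J²)
F(b) = 1/(8 + b) (F(b) = 1/(b + 8) = 1/(8 + b))
F(29)/(-6657) + B(-140)/37397 = 1/((8 + 29)*(-6657)) + (-140)²/37397 = -1/6657/37 + 19600*(1/37397) = (1/37)*(-1/6657) + 19600/37397 = -1/246309 + 19600/37397 = 4827619003/9211217673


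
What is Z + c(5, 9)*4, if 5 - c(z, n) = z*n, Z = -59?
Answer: -219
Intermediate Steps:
c(z, n) = 5 - n*z (c(z, n) = 5 - z*n = 5 - n*z)
Z + c(5, 9)*4 = -59 + (5 - 1*9*5)*4 = -59 + (5 - 45)*4 = -59 - 40*4 = -59 - 160 = -219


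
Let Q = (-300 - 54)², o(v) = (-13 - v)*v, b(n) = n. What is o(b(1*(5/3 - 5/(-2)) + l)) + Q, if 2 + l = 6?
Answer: 4505153/36 ≈ 1.2514e+5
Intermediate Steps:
l = 4 (l = -2 + 6 = 4)
o(v) = v*(-13 - v)
Q = 125316 (Q = (-354)² = 125316)
o(b(1*(5/3 - 5/(-2)) + l)) + Q = -(1*(5/3 - 5/(-2)) + 4)*(13 + (1*(5/3 - 5/(-2)) + 4)) + 125316 = -(1*(5*(⅓) - 5*(-½)) + 4)*(13 + (1*(5*(⅓) - 5*(-½)) + 4)) + 125316 = -(1*(5/3 + 5/2) + 4)*(13 + (1*(5/3 + 5/2) + 4)) + 125316 = -(1*(25/6) + 4)*(13 + (1*(25/6) + 4)) + 125316 = -(25/6 + 4)*(13 + (25/6 + 4)) + 125316 = -1*49/6*(13 + 49/6) + 125316 = -1*49/6*127/6 + 125316 = -6223/36 + 125316 = 4505153/36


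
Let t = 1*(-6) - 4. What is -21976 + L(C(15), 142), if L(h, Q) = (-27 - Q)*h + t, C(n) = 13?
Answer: -24183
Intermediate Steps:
t = -10 (t = -6 - 4 = -10)
L(h, Q) = -10 + h*(-27 - Q) (L(h, Q) = (-27 - Q)*h - 10 = h*(-27 - Q) - 10 = -10 + h*(-27 - Q))
-21976 + L(C(15), 142) = -21976 + (-10 - 27*13 - 1*142*13) = -21976 + (-10 - 351 - 1846) = -21976 - 2207 = -24183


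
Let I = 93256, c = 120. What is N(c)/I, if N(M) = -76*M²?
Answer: -136800/11657 ≈ -11.735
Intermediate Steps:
N(c)/I = -76*120²/93256 = -76*14400*(1/93256) = -1094400*1/93256 = -136800/11657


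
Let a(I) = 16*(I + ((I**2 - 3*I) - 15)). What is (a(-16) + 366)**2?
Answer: 22410756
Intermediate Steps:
a(I) = -240 - 32*I + 16*I**2 (a(I) = 16*(I + (-15 + I**2 - 3*I)) = 16*(-15 + I**2 - 2*I) = -240 - 32*I + 16*I**2)
(a(-16) + 366)**2 = ((-240 - 32*(-16) + 16*(-16)**2) + 366)**2 = ((-240 + 512 + 16*256) + 366)**2 = ((-240 + 512 + 4096) + 366)**2 = (4368 + 366)**2 = 4734**2 = 22410756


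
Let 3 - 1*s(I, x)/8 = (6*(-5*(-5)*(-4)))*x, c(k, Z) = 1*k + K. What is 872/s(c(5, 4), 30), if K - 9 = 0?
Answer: 109/18003 ≈ 0.0060545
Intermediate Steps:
K = 9 (K = 9 + 0 = 9)
c(k, Z) = 9 + k (c(k, Z) = 1*k + 9 = k + 9 = 9 + k)
s(I, x) = 24 + 4800*x (s(I, x) = 24 - 8*6*(-5*(-5)*(-4))*x = 24 - 8*6*(25*(-4))*x = 24 - 8*6*(-100)*x = 24 - (-4800)*x = 24 + 4800*x)
872/s(c(5, 4), 30) = 872/(24 + 4800*30) = 872/(24 + 144000) = 872/144024 = 872*(1/144024) = 109/18003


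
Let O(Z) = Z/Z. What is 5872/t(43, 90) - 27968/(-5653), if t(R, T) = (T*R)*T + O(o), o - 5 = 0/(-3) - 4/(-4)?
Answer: 9774476784/1968945553 ≈ 4.9643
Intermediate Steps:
o = 6 (o = 5 + (0/(-3) - 4/(-4)) = 5 + (0*(-⅓) - 4*(-¼)) = 5 + (0 + 1) = 5 + 1 = 6)
O(Z) = 1
t(R, T) = 1 + R*T² (t(R, T) = (T*R)*T + 1 = (R*T)*T + 1 = R*T² + 1 = 1 + R*T²)
5872/t(43, 90) - 27968/(-5653) = 5872/(1 + 43*90²) - 27968/(-5653) = 5872/(1 + 43*8100) - 27968*(-1/5653) = 5872/(1 + 348300) + 27968/5653 = 5872/348301 + 27968/5653 = 9774476784/1968945553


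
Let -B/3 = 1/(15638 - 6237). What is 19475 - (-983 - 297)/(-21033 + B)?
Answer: 962700946955/49432809 ≈ 19475.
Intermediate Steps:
B = -3/9401 (B = -3/(15638 - 6237) = -3/9401 ≈ -0.00031911)
19475 - (-983 - 297)/(-21033 + B) = 19475 - (-983 - 297)/(-21033 - 3/9401) = 19475 - (-1280)/(-197731236/9401) = 19475 - (-1280)*(-9401)/197731236 = 19475 - 1*3008320/49432809 = 19475 - 3008320/49432809 = 962700946955/49432809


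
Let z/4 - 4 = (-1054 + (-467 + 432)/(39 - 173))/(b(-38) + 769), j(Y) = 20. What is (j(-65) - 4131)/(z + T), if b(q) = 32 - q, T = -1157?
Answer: 231091643/64421435 ≈ 3.5872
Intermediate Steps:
z = 617006/56213 (z = 16 + 4*((-1054 + (-467 + 432)/(39 - 173))/((32 - 1*(-38)) + 769)) = 16 + 4*((-1054 - 35/(-134))/((32 + 38) + 769)) = 16 + 4*((-1054 - 35*(-1/134))/(70 + 769)) = 16 + 4*((-1054 + 35/134)/839) = 16 + 4*(-141201/134*1/839) = 16 + 4*(-141201/112426) = 16 - 282402/56213 = 617006/56213 ≈ 10.976)
(j(-65) - 4131)/(z + T) = (20 - 4131)/(617006/56213 - 1157) = -4111/(-64421435/56213) = -4111*(-56213/64421435) = 231091643/64421435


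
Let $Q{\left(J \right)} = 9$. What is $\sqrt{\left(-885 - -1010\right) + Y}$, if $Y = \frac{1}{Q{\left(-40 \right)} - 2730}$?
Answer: $\frac{2 \sqrt{231369351}}{2721} \approx 11.18$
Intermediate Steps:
$Y = - \frac{1}{2721}$ ($Y = \frac{1}{9 - 2730} = \frac{1}{-2721} = - \frac{1}{2721} \approx -0.00036751$)
$\sqrt{\left(-885 - -1010\right) + Y} = \sqrt{\left(-885 - -1010\right) - \frac{1}{2721}} = \sqrt{\left(-885 + 1010\right) - \frac{1}{2721}} = \sqrt{125 - \frac{1}{2721}} = \sqrt{\frac{340124}{2721}} = \frac{2 \sqrt{231369351}}{2721}$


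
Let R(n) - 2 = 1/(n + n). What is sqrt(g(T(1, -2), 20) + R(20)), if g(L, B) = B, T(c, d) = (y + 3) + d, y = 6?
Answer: sqrt(8810)/20 ≈ 4.6931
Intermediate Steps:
R(n) = 2 + 1/(2*n) (R(n) = 2 + 1/(n + n) = 2 + 1/(2*n))
T(c, d) = 9 + d (T(c, d) = (6 + 3) + d = 9 + d)
sqrt(g(T(1, -2), 20) + R(20)) = sqrt(20 + (2 + (1/2)/20)) = sqrt(20 + (2 + (1/2)*(1/20))) = sqrt(20 + (2 + 1/40)) = sqrt(20 + 81/40) = sqrt(881/40) = sqrt(8810)/20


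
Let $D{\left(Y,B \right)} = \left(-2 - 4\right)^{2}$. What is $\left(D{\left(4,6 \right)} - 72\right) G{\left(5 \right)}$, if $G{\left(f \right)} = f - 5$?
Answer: $0$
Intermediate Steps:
$D{\left(Y,B \right)} = 36$ ($D{\left(Y,B \right)} = \left(-6\right)^{2} = 36$)
$G{\left(f \right)} = -5 + f$ ($G{\left(f \right)} = f - 5 = -5 + f$)
$\left(D{\left(4,6 \right)} - 72\right) G{\left(5 \right)} = \left(36 - 72\right) \left(-5 + 5\right) = \left(-36\right) 0 = 0$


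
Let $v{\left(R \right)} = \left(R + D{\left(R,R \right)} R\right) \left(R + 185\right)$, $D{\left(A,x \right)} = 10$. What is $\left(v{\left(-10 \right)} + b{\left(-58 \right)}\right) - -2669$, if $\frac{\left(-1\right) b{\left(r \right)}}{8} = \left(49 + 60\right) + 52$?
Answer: $-17869$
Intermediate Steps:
$v{\left(R \right)} = 11 R \left(185 + R\right)$ ($v{\left(R \right)} = \left(R + 10 R\right) \left(R + 185\right) = 11 R \left(185 + R\right)$)
$b{\left(r \right)} = -1288$ ($b{\left(r \right)} = - 8 \left(\left(49 + 60\right) + 52\right) = - 8 \left(109 + 52\right) = \left(-8\right) 161 = -1288$)
$\left(v{\left(-10 \right)} + b{\left(-58 \right)}\right) - -2669 = \left(11 \left(-10\right) \left(185 - 10\right) - 1288\right) - -2669 = \left(11 \left(-10\right) 175 - 1288\right) + \left(-5689 + 8358\right) = \left(-19250 - 1288\right) + 2669 = -20538 + 2669 = -17869$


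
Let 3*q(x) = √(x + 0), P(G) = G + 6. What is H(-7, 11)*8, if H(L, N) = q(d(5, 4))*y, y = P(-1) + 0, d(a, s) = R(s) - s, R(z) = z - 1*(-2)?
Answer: 40*√2/3 ≈ 18.856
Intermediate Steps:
R(z) = 2 + z (R(z) = z + 2 = 2 + z)
d(a, s) = 2 (d(a, s) = (2 + s) - s = 2)
P(G) = 6 + G
q(x) = √x/3 (q(x) = √(x + 0)/3 = √x/3)
y = 5 (y = (6 - 1) + 0 = 5 + 0 = 5)
H(L, N) = 5*√2/3 (H(L, N) = (√2/3)*5 = 5*√2/3)
H(-7, 11)*8 = (5*√2/3)*8 = 40*√2/3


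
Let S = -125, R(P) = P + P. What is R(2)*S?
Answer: -500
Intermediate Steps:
R(P) = 2*P
R(2)*S = (2*2)*(-125) = 4*(-125) = -500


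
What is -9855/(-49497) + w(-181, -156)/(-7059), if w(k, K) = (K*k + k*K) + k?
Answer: -5003074/643461 ≈ -7.7753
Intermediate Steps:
w(k, K) = k + 2*K*k (w(k, K) = (K*k + K*k) + k = 2*K*k + k = k + 2*K*k)
-9855/(-49497) + w(-181, -156)/(-7059) = -9855/(-49497) - 181*(1 + 2*(-156))/(-7059) = -9855*(-1/49497) - 181*(1 - 312)*(-1/7059) = 3285/16499 - 181*(-311)*(-1/7059) = 3285/16499 + 56291*(-1/7059) = 3285/16499 - 311/39 = -5003074/643461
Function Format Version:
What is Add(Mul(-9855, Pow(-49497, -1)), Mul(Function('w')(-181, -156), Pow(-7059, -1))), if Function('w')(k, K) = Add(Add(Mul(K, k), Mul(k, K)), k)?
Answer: Rational(-5003074, 643461) ≈ -7.7753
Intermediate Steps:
Function('w')(k, K) = Add(k, Mul(2, K, k)) (Function('w')(k, K) = Add(Add(Mul(K, k), Mul(K, k)), k) = Add(Mul(2, K, k), k) = Add(k, Mul(2, K, k)))
Add(Mul(-9855, Pow(-49497, -1)), Mul(Function('w')(-181, -156), Pow(-7059, -1))) = Add(Mul(-9855, Pow(-49497, -1)), Mul(Mul(-181, Add(1, Mul(2, -156))), Pow(-7059, -1))) = Add(Mul(-9855, Rational(-1, 49497)), Mul(Mul(-181, Add(1, -312)), Rational(-1, 7059))) = Add(Rational(3285, 16499), Mul(Mul(-181, -311), Rational(-1, 7059))) = Add(Rational(3285, 16499), Mul(56291, Rational(-1, 7059))) = Add(Rational(3285, 16499), Rational(-311, 39)) = Rational(-5003074, 643461)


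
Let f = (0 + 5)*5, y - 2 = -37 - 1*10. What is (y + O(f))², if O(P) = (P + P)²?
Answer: 6027025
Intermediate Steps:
y = -45 (y = 2 + (-37 - 1*10) = 2 + (-37 - 10) = 2 - 47 = -45)
f = 25 (f = 5*5 = 25)
O(P) = 4*P² (O(P) = (2*P)² = 4*P²)
(y + O(f))² = (-45 + 4*25²)² = (-45 + 4*625)² = (-45 + 2500)² = 2455² = 6027025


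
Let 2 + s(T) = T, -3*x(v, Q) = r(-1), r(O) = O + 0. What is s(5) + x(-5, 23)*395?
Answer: 404/3 ≈ 134.67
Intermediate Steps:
r(O) = O
x(v, Q) = ⅓ (x(v, Q) = -⅓*(-1) = ⅓)
s(T) = -2 + T
s(5) + x(-5, 23)*395 = (-2 + 5) + (⅓)*395 = 3 + 395/3 = 404/3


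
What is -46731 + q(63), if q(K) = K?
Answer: -46668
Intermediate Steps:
-46731 + q(63) = -46731 + 63 = -46668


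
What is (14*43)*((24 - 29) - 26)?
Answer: -18662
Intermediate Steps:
(14*43)*((24 - 29) - 26) = 602*(-5 - 26) = 602*(-31) = -18662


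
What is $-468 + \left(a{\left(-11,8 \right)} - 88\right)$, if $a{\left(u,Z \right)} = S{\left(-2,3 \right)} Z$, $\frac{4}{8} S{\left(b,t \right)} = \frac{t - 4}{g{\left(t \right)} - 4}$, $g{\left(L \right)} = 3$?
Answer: $-540$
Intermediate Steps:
$S{\left(b,t \right)} = 8 - 2 t$ ($S{\left(b,t \right)} = 2 \frac{t - 4}{3 - 4} = 2 \frac{-4 + t}{-1} = 2 \left(-4 + t\right) \left(-1\right) = 2 \left(4 - t\right) = 8 - 2 t$)
$a{\left(u,Z \right)} = 2 Z$ ($a{\left(u,Z \right)} = \left(8 - 6\right) Z = 2 Z$)
$-468 + \left(a{\left(-11,8 \right)} - 88\right) = -468 + \left(2 \cdot 8 - 88\right) = -468 + \left(16 - 88\right) = -468 - 72 = -540$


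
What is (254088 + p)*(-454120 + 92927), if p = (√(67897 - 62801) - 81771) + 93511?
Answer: -96015212804 - 5056702*√26 ≈ -9.6041e+10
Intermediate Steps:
p = 11740 + 14*√26 (p = (√5096 - 81771) + 93511 = (14*√26 - 81771) + 93511 = (-81771 + 14*√26) + 93511 = 11740 + 14*√26 ≈ 11811.)
(254088 + p)*(-454120 + 92927) = (254088 + (11740 + 14*√26))*(-454120 + 92927) = (265828 + 14*√26)*(-361193) = -96015212804 - 5056702*√26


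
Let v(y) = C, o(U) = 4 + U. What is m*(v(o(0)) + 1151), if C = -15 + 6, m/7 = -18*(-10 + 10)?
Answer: 0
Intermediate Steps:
m = 0 (m = 7*(-18*(-10 + 10)) = 7*(-18*0) = 7*0 = 0)
C = -9
v(y) = -9
m*(v(o(0)) + 1151) = 0*(-9 + 1151) = 0*1142 = 0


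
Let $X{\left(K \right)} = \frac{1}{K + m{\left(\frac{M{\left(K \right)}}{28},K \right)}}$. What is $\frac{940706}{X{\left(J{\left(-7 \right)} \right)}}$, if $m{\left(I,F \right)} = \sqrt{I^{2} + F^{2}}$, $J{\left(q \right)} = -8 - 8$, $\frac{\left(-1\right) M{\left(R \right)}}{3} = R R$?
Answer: $-15051296 + \frac{15051296 \sqrt{193}}{7} \approx 1.482 \cdot 10^{7}$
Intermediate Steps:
$M{\left(R \right)} = - 3 R^{2}$ ($M{\left(R \right)} = - 3 R R = - 3 R^{2}$)
$J{\left(q \right)} = -16$
$m{\left(I,F \right)} = \sqrt{F^{2} + I^{2}}$
$X{\left(K \right)} = \frac{1}{K + \sqrt{K^{2} + \frac{9 K^{4}}{784}}}$ ($X{\left(K \right)} = \frac{1}{K + \sqrt{K^{2} + \left(\frac{\left(-3\right) K^{2}}{28}\right)^{2}}} = \frac{1}{K + \sqrt{K^{2} + \left(- 3 K^{2} \cdot \frac{1}{28}\right)^{2}}} = \frac{1}{K + \sqrt{K^{2} + \left(- \frac{3 K^{2}}{28}\right)^{2}}} = \frac{1}{K + \sqrt{K^{2} + \frac{9 K^{4}}{784}}}$)
$\frac{940706}{X{\left(J{\left(-7 \right)} \right)}} = \frac{940706}{28 \frac{1}{\sqrt{\left(-16\right)^{2} \left(784 + 9 \left(-16\right)^{2}\right)} + 28 \left(-16\right)}} = \frac{940706}{28 \frac{1}{\sqrt{256 \left(784 + 9 \cdot 256\right)} - 448}} = \frac{940706}{28 \frac{1}{\sqrt{256 \left(784 + 2304\right)} - 448}} = \frac{940706}{28 \frac{1}{\sqrt{256 \cdot 3088} - 448}} = \frac{940706}{28 \frac{1}{\sqrt{790528} - 448}} = \frac{940706}{28 \frac{1}{64 \sqrt{193} - 448}} = \frac{940706}{28 \frac{1}{-448 + 64 \sqrt{193}}} = 940706 \left(-16 + \frac{16 \sqrt{193}}{7}\right) = -15051296 + \frac{15051296 \sqrt{193}}{7}$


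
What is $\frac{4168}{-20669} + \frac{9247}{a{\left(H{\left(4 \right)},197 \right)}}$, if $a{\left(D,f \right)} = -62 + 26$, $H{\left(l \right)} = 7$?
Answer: $- \frac{191276291}{744084} \approx -257.06$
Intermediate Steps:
$a{\left(D,f \right)} = -36$
$\frac{4168}{-20669} + \frac{9247}{a{\left(H{\left(4 \right)},197 \right)}} = \frac{4168}{-20669} + \frac{9247}{-36} = 4168 \left(- \frac{1}{20669}\right) + 9247 \left(- \frac{1}{36}\right) = - \frac{4168}{20669} - \frac{9247}{36} = - \frac{191276291}{744084}$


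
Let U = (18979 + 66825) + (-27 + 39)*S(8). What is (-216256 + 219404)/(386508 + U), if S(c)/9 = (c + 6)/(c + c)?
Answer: 6296/944813 ≈ 0.0066638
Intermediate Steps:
S(c) = 9*(6 + c)/(2*c) (S(c) = 9*((c + 6)/(c + c)) = 9*((6 + c)/((2*c))) = 9*((6 + c)*(1/(2*c))) = 9*((6 + c)/(2*c)) = 9*(6 + c)/(2*c))
U = 171797/2 (U = (18979 + 66825) + (-27 + 39)*(9/2 + 27/8) = 85804 + 12*(9/2 + 27*(1/8)) = 85804 + 12*(9/2 + 27/8) = 85804 + 12*(63/8) = 85804 + 189/2 = 171797/2 ≈ 85899.)
(-216256 + 219404)/(386508 + U) = (-216256 + 219404)/(386508 + 171797/2) = 3148/(944813/2) = 3148*(2/944813) = 6296/944813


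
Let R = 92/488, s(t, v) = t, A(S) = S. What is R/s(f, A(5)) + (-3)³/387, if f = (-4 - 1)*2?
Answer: -4649/52460 ≈ -0.088620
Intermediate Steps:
f = -10 (f = -5*2 = -10)
R = 23/122 (R = 92*(1/488) = 23/122 ≈ 0.18852)
R/s(f, A(5)) + (-3)³/387 = (23/122)/(-10) + (-3)³/387 = (23/122)*(-⅒) - 27*1/387 = -23/1220 - 3/43 = -4649/52460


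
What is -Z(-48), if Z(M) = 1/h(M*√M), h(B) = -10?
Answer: ⅒ ≈ 0.10000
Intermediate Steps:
Z(M) = -⅒ (Z(M) = 1/(-10) = -⅒)
-Z(-48) = -1*(-⅒) = ⅒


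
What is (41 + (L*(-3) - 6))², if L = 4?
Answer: 529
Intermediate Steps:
(41 + (L*(-3) - 6))² = (41 + (4*(-3) - 6))² = (41 + (-12 - 6))² = (41 - 18)² = 23² = 529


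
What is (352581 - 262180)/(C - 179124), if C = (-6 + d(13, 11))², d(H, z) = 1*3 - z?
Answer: -90401/178928 ≈ -0.50524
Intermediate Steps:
d(H, z) = 3 - z
C = 196 (C = (-6 + (3 - 1*11))² = (-6 + (3 - 11))² = (-6 - 8)² = (-14)² = 196)
(352581 - 262180)/(C - 179124) = (352581 - 262180)/(196 - 179124) = 90401/(-178928) = 90401*(-1/178928) = -90401/178928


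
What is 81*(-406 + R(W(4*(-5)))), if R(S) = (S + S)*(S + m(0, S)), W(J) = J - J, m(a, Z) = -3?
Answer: -32886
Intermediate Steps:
W(J) = 0
R(S) = 2*S*(-3 + S) (R(S) = (S + S)*(S - 3) = (2*S)*(-3 + S) = 2*S*(-3 + S))
81*(-406 + R(W(4*(-5)))) = 81*(-406 + 2*0*(-3 + 0)) = 81*(-406 + 2*0*(-3)) = 81*(-406 + 0) = 81*(-406) = -32886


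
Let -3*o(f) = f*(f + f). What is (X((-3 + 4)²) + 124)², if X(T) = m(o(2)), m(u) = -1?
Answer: 15129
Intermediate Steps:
o(f) = -2*f²/3 (o(f) = -f*(f + f)/3 = -f*2*f/3 = -2*f²/3)
X(T) = -1
(X((-3 + 4)²) + 124)² = (-1 + 124)² = 123² = 15129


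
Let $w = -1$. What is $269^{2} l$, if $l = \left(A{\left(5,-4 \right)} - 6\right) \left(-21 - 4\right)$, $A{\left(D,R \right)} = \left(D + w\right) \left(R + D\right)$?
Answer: $3618050$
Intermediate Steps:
$A{\left(D,R \right)} = \left(-1 + D\right) \left(D + R\right)$ ($A{\left(D,R \right)} = \left(D - 1\right) \left(R + D\right) = \left(-1 + D\right) \left(D + R\right)$)
$l = 50$ ($l = \left(\left(5^{2} - 5 - -4 + 5 \left(-4\right)\right) - 6\right) \left(-21 - 4\right) = \left(\left(25 - 5 + 4 - 20\right) - 6\right) \left(-25\right) = \left(4 - 6\right) \left(-25\right) = \left(-2\right) \left(-25\right) = 50$)
$269^{2} l = 269^{2} \cdot 50 = 72361 \cdot 50 = 3618050$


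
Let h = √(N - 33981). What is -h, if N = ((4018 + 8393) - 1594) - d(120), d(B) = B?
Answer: -2*I*√5821 ≈ -152.59*I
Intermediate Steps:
N = 10697 (N = ((4018 + 8393) - 1594) - 1*120 = (12411 - 1594) - 120 = 10817 - 120 = 10697)
h = 2*I*√5821 (h = √(10697 - 33981) = √(-23284) = 2*I*√5821 ≈ 152.59*I)
-h = -2*I*√5821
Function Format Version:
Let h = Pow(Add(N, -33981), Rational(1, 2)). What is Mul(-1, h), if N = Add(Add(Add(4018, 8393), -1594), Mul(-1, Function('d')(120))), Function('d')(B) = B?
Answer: Mul(-2, I, Pow(5821, Rational(1, 2))) ≈ Mul(-152.59, I)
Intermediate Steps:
N = 10697 (N = Add(Add(Add(4018, 8393), -1594), Mul(-1, 120)) = Add(Add(12411, -1594), -120) = Add(10817, -120) = 10697)
h = Mul(2, I, Pow(5821, Rational(1, 2))) (h = Pow(Add(10697, -33981), Rational(1, 2)) = Pow(-23284, Rational(1, 2)) = Mul(2, I, Pow(5821, Rational(1, 2))) ≈ Mul(152.59, I))
Mul(-1, h) = Mul(-1, Mul(2, I, Pow(5821, Rational(1, 2)))) = Mul(-2, I, Pow(5821, Rational(1, 2)))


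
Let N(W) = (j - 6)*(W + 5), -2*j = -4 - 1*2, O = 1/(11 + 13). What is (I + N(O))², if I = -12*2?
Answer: 97969/64 ≈ 1530.8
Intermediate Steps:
O = 1/24 ≈ 0.041667
j = 3 (j = -(-4 - 1*2)/2 = -(-4 - 2)/2 = -½*(-6) = 3)
N(W) = -15 - 3*W (N(W) = (3 - 6)*(W + 5) = -3*(5 + W) = -15 - 3*W)
I = -24
(I + N(O))² = (-24 + (-15 - 3*1/24))² = (-24 + (-15 - ⅛))² = (-24 - 121/8)² = (-313/8)² = 97969/64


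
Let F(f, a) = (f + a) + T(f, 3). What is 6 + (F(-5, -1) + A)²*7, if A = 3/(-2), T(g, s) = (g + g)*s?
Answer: 39399/4 ≈ 9849.8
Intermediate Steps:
T(g, s) = 2*g*s (T(g, s) = (2*g)*s = 2*g*s)
A = -3/2 (A = 3*(-½) = -3/2 ≈ -1.5000)
F(f, a) = a + 7*f (F(f, a) = (f + a) + 2*f*3 = (a + f) + 6*f = a + 7*f)
6 + (F(-5, -1) + A)²*7 = 6 + ((-1 + 7*(-5)) - 3/2)²*7 = 6 + ((-1 - 35) - 3/2)²*7 = 6 + (-36 - 3/2)²*7 = 6 + (-75/2)²*7 = 6 + (5625/4)*7 = 6 + 39375/4 = 39399/4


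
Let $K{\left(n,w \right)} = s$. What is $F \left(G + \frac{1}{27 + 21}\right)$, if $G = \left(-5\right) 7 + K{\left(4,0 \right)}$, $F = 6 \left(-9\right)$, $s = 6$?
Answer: $\frac{12519}{8} \approx 1564.9$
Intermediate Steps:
$K{\left(n,w \right)} = 6$
$F = -54$
$G = -29$ ($G = \left(-5\right) 7 + 6 = -35 + 6 = -29$)
$F \left(G + \frac{1}{27 + 21}\right) = - 54 \left(-29 + \frac{1}{27 + 21}\right) = - 54 \left(-29 + \frac{1}{48}\right) = \left(-54\right) \left(- \frac{1391}{48}\right) = \frac{12519}{8}$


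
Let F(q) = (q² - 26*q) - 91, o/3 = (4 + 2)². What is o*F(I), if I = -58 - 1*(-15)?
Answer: 310608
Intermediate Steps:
o = 108 (o = 3*(4 + 2)² = 3*6² = 3*36 = 108)
I = -43 (I = -58 + 15 = -43)
F(q) = -91 + q² - 26*q
o*F(I) = 108*(-91 + (-43)² - 26*(-43)) = 108*(-91 + 1849 + 1118) = 108*2876 = 310608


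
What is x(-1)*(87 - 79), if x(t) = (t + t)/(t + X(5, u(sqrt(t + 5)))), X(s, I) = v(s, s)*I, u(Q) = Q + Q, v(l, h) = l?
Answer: -16/19 ≈ -0.84210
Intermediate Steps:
u(Q) = 2*Q
X(s, I) = I*s (X(s, I) = s*I = I*s)
x(t) = 2*t/(t + 10*sqrt(5 + t)) (x(t) = (t + t)/(t + (2*sqrt(t + 5))*5) = (2*t)/(t + (2*sqrt(5 + t))*5) = (2*t)/(t + 10*sqrt(5 + t)) = 2*t/(t + 10*sqrt(5 + t)))
x(-1)*(87 - 79) = (2*(-1)/(-1 + 10*sqrt(5 - 1)))*(87 - 79) = (2*(-1)/(-1 + 10*sqrt(4)))*8 = (2*(-1)/(-1 + 10*2))*8 = (2*(-1)/(-1 + 20))*8 = (2*(-1)/19)*8 = (2*(-1)*(1/19))*8 = -2/19*8 = -16/19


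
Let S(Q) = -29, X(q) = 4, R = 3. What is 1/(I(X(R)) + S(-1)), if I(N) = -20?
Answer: -1/49 ≈ -0.020408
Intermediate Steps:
1/(I(X(R)) + S(-1)) = 1/(-20 - 29) = 1/(-49) = -1/49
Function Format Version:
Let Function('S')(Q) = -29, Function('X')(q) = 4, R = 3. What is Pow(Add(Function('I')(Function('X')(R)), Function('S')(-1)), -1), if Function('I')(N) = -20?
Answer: Rational(-1, 49) ≈ -0.020408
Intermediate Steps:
Pow(Add(Function('I')(Function('X')(R)), Function('S')(-1)), -1) = Pow(Add(-20, -29), -1) = Pow(-49, -1) = Rational(-1, 49)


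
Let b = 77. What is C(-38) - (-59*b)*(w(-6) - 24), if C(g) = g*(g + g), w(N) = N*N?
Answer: 57404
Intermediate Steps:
w(N) = N²
C(g) = 2*g² (C(g) = g*(2*g) = 2*g²)
C(-38) - (-59*b)*(w(-6) - 24) = 2*(-38)² - (-59*77)*((-6)² - 24) = 2*1444 - (-4543)*(36 - 24) = 2888 - (-4543)*12 = 2888 - 1*(-54516) = 2888 + 54516 = 57404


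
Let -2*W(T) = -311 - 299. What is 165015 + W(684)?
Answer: 165320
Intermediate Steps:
W(T) = 305 (W(T) = -(-311 - 299)/2 = -½*(-610) = 305)
165015 + W(684) = 165015 + 305 = 165320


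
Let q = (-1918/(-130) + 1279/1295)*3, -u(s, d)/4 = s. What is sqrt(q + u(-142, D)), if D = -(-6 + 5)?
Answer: 2*sqrt(43591303210)/16835 ≈ 24.804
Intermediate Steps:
D = 1 (D = -1*(-1) = 1)
u(s, d) = -4*s
q = 795024/16835 (q = (-1918*(-1/130) + 1279*(1/1295))*3 = (959/65 + 1279/1295)*3 = (265008/16835)*3 = 795024/16835 ≈ 47.224)
sqrt(q + u(-142, D)) = sqrt(795024/16835 - 4*(-142)) = sqrt(795024/16835 + 568) = sqrt(10357304/16835) = 2*sqrt(43591303210)/16835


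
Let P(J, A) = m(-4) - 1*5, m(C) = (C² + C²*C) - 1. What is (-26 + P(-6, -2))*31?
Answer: -2480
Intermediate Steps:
m(C) = -1 + C² + C³ (m(C) = (C² + C³) - 1 = -1 + C² + C³)
P(J, A) = -54 (P(J, A) = (-1 + (-4)² + (-4)³) - 1*5 = (-1 + 16 - 64) - 5 = -49 - 5 = -54)
(-26 + P(-6, -2))*31 = (-26 - 54)*31 = -80*31 = -2480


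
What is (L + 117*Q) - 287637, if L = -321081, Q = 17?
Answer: -606729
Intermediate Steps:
(L + 117*Q) - 287637 = (-321081 + 117*17) - 287637 = (-321081 + 1989) - 287637 = -319092 - 287637 = -606729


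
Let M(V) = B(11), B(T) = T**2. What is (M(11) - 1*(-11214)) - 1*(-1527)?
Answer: 12862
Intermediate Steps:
M(V) = 121 (M(V) = 11**2 = 121)
(M(11) - 1*(-11214)) - 1*(-1527) = (121 - 1*(-11214)) - 1*(-1527) = (121 + 11214) + 1527 = 11335 + 1527 = 12862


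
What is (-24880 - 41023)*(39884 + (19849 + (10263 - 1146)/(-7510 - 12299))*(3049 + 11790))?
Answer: -601809280545184/31 ≈ -1.9413e+13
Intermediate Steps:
(-24880 - 41023)*(39884 + (19849 + (10263 - 1146)/(-7510 - 12299))*(3049 + 11790)) = -65903*(39884 + (19849 + 9117/(-19809))*14839) = -65903*(39884 + (19849 + 9117*(-1/19809))*14839) = -65903*(39884 + (19849 - 1013/2201)*14839) = -65903*(39884 + (43686636/2201)*14839) = -65903*(39884 + 9130506924/31) = -65903*9131743328/31 = -601809280545184/31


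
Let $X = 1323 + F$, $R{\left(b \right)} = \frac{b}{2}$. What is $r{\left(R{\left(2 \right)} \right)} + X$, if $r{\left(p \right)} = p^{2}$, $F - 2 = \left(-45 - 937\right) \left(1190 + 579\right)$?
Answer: $-1735832$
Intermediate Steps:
$R{\left(b \right)} = \frac{b}{2}$ ($R{\left(b \right)} = b \frac{1}{2} = \frac{b}{2}$)
$F = -1737156$ ($F = 2 + \left(-45 - 937\right) \left(1190 + 579\right) = 2 - 1737158 = -1737156$)
$X = -1735833$ ($X = 1323 - 1737156 = -1735833$)
$r{\left(R{\left(2 \right)} \right)} + X = \left(\frac{1}{2} \cdot 2\right)^{2} - 1735833 = 1^{2} - 1735833 = 1 - 1735833 = -1735832$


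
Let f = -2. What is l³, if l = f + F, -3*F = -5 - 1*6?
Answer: 125/27 ≈ 4.6296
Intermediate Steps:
F = 11/3 (F = -(-5 - 1*6)/3 = -(-5 - 6)/3 = -⅓*(-11) = 11/3 ≈ 3.6667)
l = 5/3 (l = -2 + 11/3 = 5/3 ≈ 1.6667)
l³ = (5/3)³ = 125/27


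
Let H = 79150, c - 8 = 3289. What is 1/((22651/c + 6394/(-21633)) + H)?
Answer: 23774667/1881921202405 ≈ 1.2633e-5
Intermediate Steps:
c = 3297 (c = 8 + 3289 = 3297)
1/((22651/c + 6394/(-21633)) + H) = 1/((22651/3297 + 6394/(-21633)) + 79150) = 1/((22651*(1/3297) + 6394*(-1/21633)) + 79150) = 1/((22651/3297 - 6394/21633) + 79150) = 1/(156309355/23774667 + 79150) = 1/(1881921202405/23774667) = 23774667/1881921202405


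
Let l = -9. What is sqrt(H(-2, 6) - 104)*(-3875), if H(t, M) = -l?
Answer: -3875*I*sqrt(95) ≈ -37769.0*I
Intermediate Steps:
H(t, M) = 9 (H(t, M) = -1*(-9) = 9)
sqrt(H(-2, 6) - 104)*(-3875) = sqrt(9 - 104)*(-3875) = sqrt(-95)*(-3875) = (I*sqrt(95))*(-3875) = -3875*I*sqrt(95)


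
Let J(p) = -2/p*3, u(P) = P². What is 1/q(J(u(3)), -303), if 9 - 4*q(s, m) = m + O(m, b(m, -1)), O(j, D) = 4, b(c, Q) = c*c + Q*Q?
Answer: 1/77 ≈ 0.012987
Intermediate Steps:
b(c, Q) = Q² + c² (b(c, Q) = c² + Q² = Q² + c²)
J(p) = -6/p
q(s, m) = 5/4 - m/4 (q(s, m) = 9/4 - (m + 4)/4 = 9/4 - (4 + m)/4 = 9/4 + (-1 - m/4) = 5/4 - m/4)
1/q(J(u(3)), -303) = 1/(5/4 - ¼*(-303)) = 1/(5/4 + 303/4) = 1/77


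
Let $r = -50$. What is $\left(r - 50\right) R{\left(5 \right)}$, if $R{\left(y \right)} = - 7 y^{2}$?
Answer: $17500$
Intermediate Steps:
$\left(r - 50\right) R{\left(5 \right)} = \left(-50 - 50\right) \left(- 7 \cdot 5^{2}\right) = - 100 \left(\left(-7\right) 25\right) = \left(-100\right) \left(-175\right) = 17500$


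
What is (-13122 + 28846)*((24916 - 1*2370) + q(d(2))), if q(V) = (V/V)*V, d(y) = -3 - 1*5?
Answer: 354387512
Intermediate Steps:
d(y) = -8 (d(y) = -3 - 5 = -8)
q(V) = V (q(V) = 1*V = V)
(-13122 + 28846)*((24916 - 1*2370) + q(d(2))) = (-13122 + 28846)*((24916 - 1*2370) - 8) = 15724*((24916 - 2370) - 8) = 15724*(22546 - 8) = 15724*22538 = 354387512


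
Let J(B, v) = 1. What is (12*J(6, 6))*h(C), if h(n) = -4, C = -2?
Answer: -48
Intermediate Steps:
(12*J(6, 6))*h(C) = (12*1)*(-4) = 12*(-4) = -48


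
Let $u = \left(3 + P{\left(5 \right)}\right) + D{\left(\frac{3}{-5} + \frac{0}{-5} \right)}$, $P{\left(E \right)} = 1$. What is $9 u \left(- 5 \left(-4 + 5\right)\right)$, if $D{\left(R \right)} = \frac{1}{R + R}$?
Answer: $- \frac{285}{2} \approx -142.5$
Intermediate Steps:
$D{\left(R \right)} = \frac{1}{2 R}$
$u = \frac{19}{6}$ ($u = \left(3 + 1\right) + \frac{1}{2 \left(\frac{3}{-5} + \frac{0}{-5}\right)} = 4 + \frac{1}{2 \left(3 \left(- \frac{1}{5}\right) + 0 \left(- \frac{1}{5}\right)\right)} = 4 + \frac{1}{2 \left(- \frac{3}{5} + 0\right)} = 4 + \frac{1}{2 \left(- \frac{3}{5}\right)} = 4 + \frac{1}{2} \left(- \frac{5}{3}\right) = 4 - \frac{5}{6} = \frac{19}{6} \approx 3.1667$)
$9 u \left(- 5 \left(-4 + 5\right)\right) = 9 \cdot \frac{19}{6} \left(- 5 \left(-4 + 5\right)\right) = \frac{57 \left(\left(-5\right) 1\right)}{2} = \frac{57}{2} \left(-5\right) = - \frac{285}{2}$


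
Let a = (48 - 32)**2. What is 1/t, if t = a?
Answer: 1/256 ≈ 0.0039063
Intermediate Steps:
a = 256 (a = 16**2 = 256)
t = 256
1/t = 1/256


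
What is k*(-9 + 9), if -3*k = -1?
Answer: 0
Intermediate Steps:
k = 1/3 (k = -1/3*(-1) = 1/3 ≈ 0.33333)
k*(-9 + 9) = (-9 + 9)/3 = (1/3)*0 = 0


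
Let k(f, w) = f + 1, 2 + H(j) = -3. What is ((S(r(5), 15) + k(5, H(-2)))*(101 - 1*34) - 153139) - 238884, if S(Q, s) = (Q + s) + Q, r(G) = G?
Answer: -389946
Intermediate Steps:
H(j) = -5 (H(j) = -2 - 3 = -5)
k(f, w) = 1 + f
S(Q, s) = s + 2*Q
((S(r(5), 15) + k(5, H(-2)))*(101 - 1*34) - 153139) - 238884 = (((15 + 2*5) + (1 + 5))*(101 - 1*34) - 153139) - 238884 = (((15 + 10) + 6)*(101 - 34) - 153139) - 238884 = ((25 + 6)*67 - 153139) - 238884 = (31*67 - 153139) - 238884 = (2077 - 153139) - 238884 = -151062 - 238884 = -389946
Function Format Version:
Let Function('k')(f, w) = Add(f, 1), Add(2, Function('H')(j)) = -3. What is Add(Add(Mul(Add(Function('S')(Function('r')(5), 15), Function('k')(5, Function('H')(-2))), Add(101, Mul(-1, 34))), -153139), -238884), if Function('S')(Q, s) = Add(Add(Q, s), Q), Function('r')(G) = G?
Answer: -389946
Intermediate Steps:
Function('H')(j) = -5 (Function('H')(j) = Add(-2, -3) = -5)
Function('k')(f, w) = Add(1, f)
Function('S')(Q, s) = Add(s, Mul(2, Q))
Add(Add(Mul(Add(Function('S')(Function('r')(5), 15), Function('k')(5, Function('H')(-2))), Add(101, Mul(-1, 34))), -153139), -238884) = Add(Add(Mul(Add(Add(15, Mul(2, 5)), Add(1, 5)), Add(101, Mul(-1, 34))), -153139), -238884) = Add(Add(Mul(Add(Add(15, 10), 6), Add(101, -34)), -153139), -238884) = Add(Add(Mul(Add(25, 6), 67), -153139), -238884) = Add(Add(Mul(31, 67), -153139), -238884) = Add(Add(2077, -153139), -238884) = Add(-151062, -238884) = -389946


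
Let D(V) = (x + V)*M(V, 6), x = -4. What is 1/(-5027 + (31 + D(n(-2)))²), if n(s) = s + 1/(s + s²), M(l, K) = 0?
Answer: -1/4066 ≈ -0.00024594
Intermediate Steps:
D(V) = 0 (D(V) = (-4 + V)*0 = 0)
1/(-5027 + (31 + D(n(-2)))²) = 1/(-5027 + (31 + 0)²) = 1/(-5027 + 31²) = 1/(-5027 + 961) = 1/(-4066) = -1/4066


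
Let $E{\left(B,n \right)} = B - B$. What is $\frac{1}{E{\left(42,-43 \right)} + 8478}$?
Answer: $\frac{1}{8478} \approx 0.00011795$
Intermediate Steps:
$E{\left(B,n \right)} = 0$
$\frac{1}{E{\left(42,-43 \right)} + 8478} = \frac{1}{0 + 8478} = \frac{1}{8478}$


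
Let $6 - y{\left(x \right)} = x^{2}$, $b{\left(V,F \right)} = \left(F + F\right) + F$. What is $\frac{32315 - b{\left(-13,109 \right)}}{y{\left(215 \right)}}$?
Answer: $- \frac{31988}{46219} \approx -0.6921$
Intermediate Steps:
$b{\left(V,F \right)} = 3 F$ ($b{\left(V,F \right)} = 2 F + F = 3 F$)
$y{\left(x \right)} = 6 - x^{2}$
$\frac{32315 - b{\left(-13,109 \right)}}{y{\left(215 \right)}} = \frac{32315 - 3 \cdot 109}{6 - 215^{2}} = \frac{32315 - 327}{6 - 46225} = \frac{31988}{-46219} = 31988 \left(- \frac{1}{46219}\right) = - \frac{31988}{46219}$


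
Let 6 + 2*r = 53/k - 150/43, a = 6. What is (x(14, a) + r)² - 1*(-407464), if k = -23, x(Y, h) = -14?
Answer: 1595745196601/3912484 ≈ 4.0786e+5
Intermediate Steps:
r = -11663/1978 (r = -3 + (53/(-23) - 150/43)/2 = -3 + (53*(-1/23) - 150*1/43)/2 = -3 + (-53/23 - 150/43)/2 = -3 + (½)*(-5729/989) = -3 - 5729/1978 = -11663/1978 ≈ -5.8964)
(x(14, a) + r)² - 1*(-407464) = (-14 - 11663/1978)² - 1*(-407464) = (-39355/1978)² + 407464 = 1548816025/3912484 + 407464 = 1595745196601/3912484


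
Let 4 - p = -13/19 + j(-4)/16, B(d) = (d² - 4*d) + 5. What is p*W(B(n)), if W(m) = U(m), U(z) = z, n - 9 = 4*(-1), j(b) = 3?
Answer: 6835/152 ≈ 44.967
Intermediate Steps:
n = 5 (n = 9 + 4*(-1) = 9 - 4 = 5)
B(d) = 5 + d² - 4*d
W(m) = m
p = 1367/304 (p = 4 - (-13/19 + 3/16) = 4 - 1*(-151/304) = 4 + 151/304 = 1367/304 ≈ 4.4967)
p*W(B(n)) = 1367*(5 + 5² - 4*5)/304 = 1367*(5 + 25 - 20)/304 = (1367/304)*10 = 6835/152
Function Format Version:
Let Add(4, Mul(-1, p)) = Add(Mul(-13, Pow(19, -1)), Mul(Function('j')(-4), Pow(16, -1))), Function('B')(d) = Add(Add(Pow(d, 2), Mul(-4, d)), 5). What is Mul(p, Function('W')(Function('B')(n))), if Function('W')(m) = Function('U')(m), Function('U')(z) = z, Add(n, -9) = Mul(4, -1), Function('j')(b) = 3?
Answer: Rational(6835, 152) ≈ 44.967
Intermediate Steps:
n = 5 (n = Add(9, Mul(4, -1)) = Add(9, -4) = 5)
Function('B')(d) = Add(5, Pow(d, 2), Mul(-4, d))
Function('W')(m) = m
p = Rational(1367, 304) (p = Add(4, Mul(-1, Add(Mul(-13, Pow(19, -1)), Mul(3, Pow(16, -1))))) = Add(4, Mul(-1, Add(Mul(-13, Rational(1, 19)), Mul(3, Rational(1, 16))))) = Add(4, Mul(-1, Add(Rational(-13, 19), Rational(3, 16)))) = Add(4, Mul(-1, Rational(-151, 304))) = Add(4, Rational(151, 304)) = Rational(1367, 304) ≈ 4.4967)
Mul(p, Function('W')(Function('B')(n))) = Mul(Rational(1367, 304), Add(5, Pow(5, 2), Mul(-4, 5))) = Mul(Rational(1367, 304), Add(5, 25, -20)) = Mul(Rational(1367, 304), 10) = Rational(6835, 152)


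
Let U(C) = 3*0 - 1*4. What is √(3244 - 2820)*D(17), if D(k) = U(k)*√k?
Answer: -8*√1802 ≈ -339.60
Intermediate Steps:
U(C) = -4 (U(C) = 0 - 4 = -4)
D(k) = -4*√k
√(3244 - 2820)*D(17) = √(3244 - 2820)*(-4*√17) = √424*(-4*√17) = (2*√106)*(-4*√17) = -8*√1802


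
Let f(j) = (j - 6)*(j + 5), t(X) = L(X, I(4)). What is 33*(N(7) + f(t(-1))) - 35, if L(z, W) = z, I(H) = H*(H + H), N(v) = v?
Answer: -728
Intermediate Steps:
I(H) = 2*H² (I(H) = H*(2*H) = 2*H²)
t(X) = X
f(j) = (-6 + j)*(5 + j)
33*(N(7) + f(t(-1))) - 35 = 33*(7 + (-30 + (-1)² - 1*(-1))) - 35 = 33*(7 + (-30 + 1 + 1)) - 35 = 33*(7 - 28) - 35 = 33*(-21) - 35 = -693 - 35 = -728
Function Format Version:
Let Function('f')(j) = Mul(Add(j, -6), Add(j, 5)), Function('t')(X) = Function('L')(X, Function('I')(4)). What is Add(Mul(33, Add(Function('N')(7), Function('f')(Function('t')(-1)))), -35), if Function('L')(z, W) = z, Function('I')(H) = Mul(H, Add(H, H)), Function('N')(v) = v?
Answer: -728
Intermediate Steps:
Function('I')(H) = Mul(2, Pow(H, 2)) (Function('I')(H) = Mul(H, Mul(2, H)) = Mul(2, Pow(H, 2)))
Function('t')(X) = X
Function('f')(j) = Mul(Add(-6, j), Add(5, j))
Add(Mul(33, Add(Function('N')(7), Function('f')(Function('t')(-1)))), -35) = Add(Mul(33, Add(7, Add(-30, Pow(-1, 2), Mul(-1, -1)))), -35) = Add(Mul(33, Add(7, Add(-30, 1, 1))), -35) = Add(Mul(33, Add(7, -28)), -35) = Add(Mul(33, -21), -35) = Add(-693, -35) = -728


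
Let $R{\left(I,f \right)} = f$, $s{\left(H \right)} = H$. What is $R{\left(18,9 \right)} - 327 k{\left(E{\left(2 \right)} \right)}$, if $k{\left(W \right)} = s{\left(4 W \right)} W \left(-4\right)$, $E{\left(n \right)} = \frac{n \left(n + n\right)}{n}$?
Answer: $83721$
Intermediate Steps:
$E{\left(n \right)} = 2 n$ ($E{\left(n \right)} = \frac{n 2 n}{n} = \frac{2 n^{2}}{n} = 2 n$)
$k{\left(W \right)} = - 16 W^{2}$ ($k{\left(W \right)} = 4 W W \left(-4\right) = 4 W^{2} \left(-4\right) = - 16 W^{2}$)
$R{\left(18,9 \right)} - 327 k{\left(E{\left(2 \right)} \right)} = 9 - 327 \left(- 16 \left(2 \cdot 2\right)^{2}\right) = 9 - 327 \left(- 16 \cdot 4^{2}\right) = 9 - 327 \left(\left(-16\right) 16\right) = 9 - -83712 = 9 + 83712 = 83721$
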